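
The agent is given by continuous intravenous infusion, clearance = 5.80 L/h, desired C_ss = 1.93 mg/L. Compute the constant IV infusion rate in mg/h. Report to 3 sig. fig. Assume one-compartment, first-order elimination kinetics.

11.2 mg/h

At steady state, infusion rate R₀ = Css × CL = 1.93 × 5.800 = 11.19 mg/h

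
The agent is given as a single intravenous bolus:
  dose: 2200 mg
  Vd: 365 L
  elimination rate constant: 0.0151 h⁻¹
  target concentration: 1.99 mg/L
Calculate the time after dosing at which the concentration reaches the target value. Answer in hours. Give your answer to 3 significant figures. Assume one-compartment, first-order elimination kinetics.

73.4 h

C₀ = Dose / Vd = 2200 / 365 = 6.027 mg/L
t = ln(C₀ / C) / k = ln(6.027 / 1.99) / 0.01510
  = ln(3.029) / 0.01510 = 1.108 / 0.01510 = 73.38 h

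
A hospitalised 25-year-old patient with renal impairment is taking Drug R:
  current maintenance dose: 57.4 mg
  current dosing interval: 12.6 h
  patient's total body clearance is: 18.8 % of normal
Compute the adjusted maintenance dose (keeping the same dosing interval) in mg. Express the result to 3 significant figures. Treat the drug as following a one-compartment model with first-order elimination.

To keep the same average steady-state level, dosing rate must scale with clearance.
CL ratio = 18.8 / 100 = 0.1880
New dose (same interval) = 57.4 × 0.1880 = 10.79 mg

10.8 mg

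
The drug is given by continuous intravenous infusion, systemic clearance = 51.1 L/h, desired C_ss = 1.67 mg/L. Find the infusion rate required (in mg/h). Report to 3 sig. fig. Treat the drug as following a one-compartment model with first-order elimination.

85.3 mg/h

At steady state, infusion rate R₀ = Css × CL = 1.67 × 51.10 = 85.34 mg/h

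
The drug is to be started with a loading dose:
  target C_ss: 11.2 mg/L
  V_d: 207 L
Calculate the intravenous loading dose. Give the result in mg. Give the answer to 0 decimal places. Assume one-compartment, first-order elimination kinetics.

2318 mg

LD = Css × Vd = 11.2 × 207 = 2318 mg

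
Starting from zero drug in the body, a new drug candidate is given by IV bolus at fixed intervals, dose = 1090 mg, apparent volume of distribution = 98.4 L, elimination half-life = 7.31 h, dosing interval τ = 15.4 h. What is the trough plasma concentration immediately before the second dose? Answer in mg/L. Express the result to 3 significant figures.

C₀ per dose = Dose / Vd = 1090 / 98.4 = 11.08 mg/L
k = ln2 / t½ = 0.693147 / 7.31 = 0.09482 h⁻¹
Fraction remaining after one interval: r = e^(−kτ) = e^(−0.09482 × 15.4) = 0.2322
Before dose 2, 1 dose has been given (aged 1τ).
C_trough = C₀ × r = 11.08 × 0.2322 = 2.573 mg/L

2.57 mg/L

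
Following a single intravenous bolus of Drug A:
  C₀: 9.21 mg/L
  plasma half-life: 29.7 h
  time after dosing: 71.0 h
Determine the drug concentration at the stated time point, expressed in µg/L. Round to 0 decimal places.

k = ln2 / t½ = 0.693147 / 29.7 = 0.02334 h⁻¹
C = C₀ · e^(−k·t) = 9.210 × e^(−0.02334 × 71.0)
  = 9.210 × 0.1907 = 1.756 mg/L
Convert: 1.756 mg/L × 1000 = 1756 µg/L

1756 µg/L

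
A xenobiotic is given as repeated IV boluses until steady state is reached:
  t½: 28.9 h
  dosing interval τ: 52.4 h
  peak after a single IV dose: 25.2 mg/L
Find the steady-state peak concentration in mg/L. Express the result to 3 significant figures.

k = ln2 / t½ = 0.693147 / 28.9 = 0.02398 h⁻¹
e^(−kτ) = e^(−0.02398 × 52.4) = 0.2846
Accumulation ratio R = 1 / (1 − e^(−kτ)) = 1 / (1 − 0.2846) = 1.398
Steady-state peak = C₀ × R = 25.2 × 1.398 = 35.23 mg/L

35.2 mg/L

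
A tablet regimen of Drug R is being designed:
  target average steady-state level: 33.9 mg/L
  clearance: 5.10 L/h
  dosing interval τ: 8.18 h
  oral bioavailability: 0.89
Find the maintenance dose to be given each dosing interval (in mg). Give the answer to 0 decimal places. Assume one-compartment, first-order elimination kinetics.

1589 mg

At steady state, F × (Dose/τ) = Css × CL.
Dose = Css × CL × τ / F = 33.9 × 5.100 × 8.18 / 0.89 = 1589 mg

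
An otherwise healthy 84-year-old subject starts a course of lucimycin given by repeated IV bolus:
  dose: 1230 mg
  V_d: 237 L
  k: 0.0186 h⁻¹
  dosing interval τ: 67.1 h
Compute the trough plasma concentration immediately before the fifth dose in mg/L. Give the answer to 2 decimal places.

2.08 mg/L

C₀ per dose = Dose / Vd = 1230 / 237 = 5.190 mg/L
Fraction remaining after one interval: r = e^(−kτ) = e^(−0.01860 × 67.1) = 0.2871
Before dose 5, 4 doses have been given (aged 1τ, 2τ, 3τ, 4τ).
C_trough = C₀ × (r + r² + … + r^4) = C₀ × r(1−r^4)/(1−r)
        = 5.190 × 0.2871 × (1 − 0.006794) / (1 − 0.2871) = 2.076 mg/L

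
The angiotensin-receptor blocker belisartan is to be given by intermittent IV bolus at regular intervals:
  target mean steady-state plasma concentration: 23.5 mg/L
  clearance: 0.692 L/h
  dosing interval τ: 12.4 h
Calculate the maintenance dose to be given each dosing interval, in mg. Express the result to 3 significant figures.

At steady state, Dose/τ = Css × CL.
Dose = Css × CL × τ = 23.5 × 0.6920 × 12.4 = 201.6 mg

202 mg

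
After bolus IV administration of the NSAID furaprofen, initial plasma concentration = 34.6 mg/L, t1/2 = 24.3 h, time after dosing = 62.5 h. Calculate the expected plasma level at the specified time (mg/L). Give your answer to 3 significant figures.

k = ln2 / t½ = 0.693147 / 24.3 = 0.02852 h⁻¹
C = C₀ · e^(−k·t) = 34.60 × e^(−0.02852 × 62.5)
  = 34.60 × 0.1682 = 5.820 mg/L

5.82 mg/L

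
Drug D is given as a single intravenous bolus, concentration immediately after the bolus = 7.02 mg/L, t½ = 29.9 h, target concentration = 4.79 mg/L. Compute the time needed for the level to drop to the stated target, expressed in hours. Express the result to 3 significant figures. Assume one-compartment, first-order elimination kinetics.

16.5 h

k = ln2 / t½ = 0.693147 / 29.9 = 0.02318 h⁻¹
t = ln(C₀ / C) / k = ln(7.020 / 4.79) / 0.02318
  = ln(1.466) / 0.02318 = 0.3825 / 0.02318 = 16.50 h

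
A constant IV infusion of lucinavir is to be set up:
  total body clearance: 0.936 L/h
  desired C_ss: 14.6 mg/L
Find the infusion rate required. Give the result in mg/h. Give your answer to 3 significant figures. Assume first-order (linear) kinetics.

13.7 mg/h

At steady state, infusion rate R₀ = Css × CL = 14.6 × 0.9360 = 13.67 mg/h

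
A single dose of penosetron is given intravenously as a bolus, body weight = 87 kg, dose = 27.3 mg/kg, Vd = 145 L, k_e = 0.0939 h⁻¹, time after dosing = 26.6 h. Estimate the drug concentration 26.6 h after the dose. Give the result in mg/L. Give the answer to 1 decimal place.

1.3 mg/L

Total dose = 27.3 × 87 = 2375 mg
C₀ = Dose / Vd = 2375 / 145 = 16.38 mg/L
C = C₀ · e^(−k·t) = 16.38 × e^(−0.09390 × 26.6)
  = 16.38 × 0.08227 = 1.348 mg/L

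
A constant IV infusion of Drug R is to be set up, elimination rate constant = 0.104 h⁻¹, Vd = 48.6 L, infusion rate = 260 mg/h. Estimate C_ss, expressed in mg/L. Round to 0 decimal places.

CL = k × Vd = 0.1040 × 48.6 = 5.054 L/h
At steady state Css = R₀ / CL = 260 / 5.054 = 51.44 mg/L

51 mg/L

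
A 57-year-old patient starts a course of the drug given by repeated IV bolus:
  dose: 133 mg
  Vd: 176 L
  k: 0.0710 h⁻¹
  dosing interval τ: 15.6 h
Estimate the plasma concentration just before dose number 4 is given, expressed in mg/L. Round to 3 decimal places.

C₀ per dose = Dose / Vd = 133 / 176 = 0.7557 mg/L
Fraction remaining after one interval: r = e^(−kτ) = e^(−0.07100 × 15.6) = 0.3304
Before dose 4, 3 doses have been given (aged 1τ, 2τ, 3τ).
C_trough = C₀ × (r + r² + … + r^3) = C₀ × r(1−r^3)/(1−r)
        = 0.7557 × 0.3304 × (1 − 0.03607) / (1 − 0.3304) = 0.3594 mg/L

0.359 mg/L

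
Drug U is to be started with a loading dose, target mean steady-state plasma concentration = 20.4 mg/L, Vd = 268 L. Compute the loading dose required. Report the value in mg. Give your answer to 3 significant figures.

5470 mg

LD = Css × Vd = 20.4 × 268 = 5467 mg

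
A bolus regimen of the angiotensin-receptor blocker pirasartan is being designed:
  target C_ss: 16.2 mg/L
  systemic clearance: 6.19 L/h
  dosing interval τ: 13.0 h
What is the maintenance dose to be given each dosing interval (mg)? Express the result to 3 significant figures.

1300 mg

At steady state, Dose/τ = Css × CL.
Dose = Css × CL × τ = 16.2 × 6.190 × 13.0 = 1304 mg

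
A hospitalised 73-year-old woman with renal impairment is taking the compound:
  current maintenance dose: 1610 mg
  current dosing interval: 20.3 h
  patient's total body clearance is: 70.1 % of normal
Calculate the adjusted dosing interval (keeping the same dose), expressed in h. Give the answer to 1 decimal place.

29.0 h

To keep the same average steady-state level, dosing rate must scale with clearance.
CL ratio = 70.1 / 100 = 0.7010
New interval (same dose) = 20.3 / 0.7010 = 28.96 h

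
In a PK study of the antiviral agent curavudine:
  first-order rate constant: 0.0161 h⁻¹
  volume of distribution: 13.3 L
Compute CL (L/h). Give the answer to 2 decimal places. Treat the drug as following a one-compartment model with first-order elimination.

0.21 L/h

CL = k × Vd = 0.0161 × 13.3 = 0.2141 L/h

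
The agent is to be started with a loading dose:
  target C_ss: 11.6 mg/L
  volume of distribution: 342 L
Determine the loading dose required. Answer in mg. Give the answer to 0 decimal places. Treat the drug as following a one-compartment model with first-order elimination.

LD = Css × Vd = 11.6 × 342 = 3967 mg

3967 mg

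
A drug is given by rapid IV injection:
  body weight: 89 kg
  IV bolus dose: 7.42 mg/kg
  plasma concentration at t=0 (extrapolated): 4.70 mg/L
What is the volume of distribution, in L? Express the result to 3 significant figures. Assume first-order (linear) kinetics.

Dose = 7.42 × 89 = 660.4 mg
Vd = Dose / C₀ = 660.4 / 4.70 = 140.5 L

141 L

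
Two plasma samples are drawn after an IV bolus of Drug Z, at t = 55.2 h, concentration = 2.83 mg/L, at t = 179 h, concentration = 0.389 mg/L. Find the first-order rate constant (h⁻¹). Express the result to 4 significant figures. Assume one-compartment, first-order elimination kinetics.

0.01603 h⁻¹

k = ln(C₁/C₂) / (t₂ − t₁) = ln(2.83/0.389) / (179 − 55.2)
  = 1.984 / 123.8 = 0.01603 h⁻¹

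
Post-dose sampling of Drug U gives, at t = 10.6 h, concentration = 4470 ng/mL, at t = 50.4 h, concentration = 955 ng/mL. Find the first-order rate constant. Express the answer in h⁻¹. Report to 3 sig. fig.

0.0388 h⁻¹

k = ln(C₁/C₂) / (t₂ − t₁) = ln(4470/955) / (50.4 − 10.6)
  = 1.543 / 39.80 = 0.03877 h⁻¹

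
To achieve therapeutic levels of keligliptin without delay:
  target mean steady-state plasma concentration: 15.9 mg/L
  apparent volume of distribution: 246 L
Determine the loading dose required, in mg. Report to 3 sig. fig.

LD = Css × Vd = 15.9 × 246 = 3911 mg

3910 mg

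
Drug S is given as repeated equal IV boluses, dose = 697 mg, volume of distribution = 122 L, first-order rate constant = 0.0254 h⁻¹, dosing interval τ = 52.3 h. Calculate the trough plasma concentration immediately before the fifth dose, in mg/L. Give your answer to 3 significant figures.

2.05 mg/L

C₀ per dose = Dose / Vd = 697 / 122 = 5.713 mg/L
Fraction remaining after one interval: r = e^(−kτ) = e^(−0.02540 × 52.3) = 0.2649
Before dose 5, 4 doses have been given (aged 1τ, 2τ, 3τ, 4τ).
C_trough = C₀ × (r + r² + … + r^4) = C₀ × r(1−r^4)/(1−r)
        = 5.713 × 0.2649 × (1 − 0.004924) / (1 − 0.2649) = 2.049 mg/L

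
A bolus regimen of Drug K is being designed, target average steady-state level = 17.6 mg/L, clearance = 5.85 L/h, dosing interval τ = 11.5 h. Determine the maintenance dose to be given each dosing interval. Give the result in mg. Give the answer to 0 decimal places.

At steady state, Dose/τ = Css × CL.
Dose = Css × CL × τ = 17.6 × 5.850 × 11.5 = 1184 mg

1184 mg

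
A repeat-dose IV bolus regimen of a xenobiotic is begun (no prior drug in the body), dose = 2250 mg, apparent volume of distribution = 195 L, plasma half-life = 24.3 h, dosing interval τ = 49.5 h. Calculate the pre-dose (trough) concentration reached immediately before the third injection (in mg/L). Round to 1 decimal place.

C₀ per dose = Dose / Vd = 2250 / 195 = 11.54 mg/L
k = ln2 / t½ = 0.693147 / 24.3 = 0.02852 h⁻¹
Fraction remaining after one interval: r = e^(−kτ) = e^(−0.02852 × 49.5) = 0.2437
Before dose 3, 2 doses have been given (aged 1τ, 2τ).
C_trough = C₀ × (r + r²) = 11.54 × (0.2437 + 0.05939) = 3.498 mg/L

3.5 mg/L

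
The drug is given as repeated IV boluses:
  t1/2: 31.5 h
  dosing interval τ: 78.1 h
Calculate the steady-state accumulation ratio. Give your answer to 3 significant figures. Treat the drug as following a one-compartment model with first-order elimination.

k = ln2 / t½ = 0.693147 / 31.5 = 0.02200 h⁻¹
e^(−kτ) = e^(−0.02200 × 78.1) = 0.1794
Accumulation ratio R = 1 / (1 − e^(−kτ)) = 1 / (1 − 0.1794) = 1.219

1.22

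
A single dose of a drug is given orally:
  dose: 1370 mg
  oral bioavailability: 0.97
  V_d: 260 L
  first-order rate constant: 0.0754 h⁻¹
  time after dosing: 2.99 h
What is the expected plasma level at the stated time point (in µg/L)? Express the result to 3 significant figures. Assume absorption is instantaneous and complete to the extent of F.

Amount reaching circulation = F × Dose = 0.97 × 1370 = 1329 mg
C₀ = F·Dose / Vd = 1329 / 260 = 5.112 mg/L
C = C₀ · e^(−k·t) = 5.112 × e^(−0.07540 × 2.99)
  = 5.112 × 0.7982 = 4.080 mg/L
Convert: 4.080 mg/L × 1000 = 4080 µg/L

4080 µg/L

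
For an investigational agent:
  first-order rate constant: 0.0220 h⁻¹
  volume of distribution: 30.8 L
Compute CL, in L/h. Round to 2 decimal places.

0.68 L/h

CL = k × Vd = 0.0220 × 30.8 = 0.6776 L/h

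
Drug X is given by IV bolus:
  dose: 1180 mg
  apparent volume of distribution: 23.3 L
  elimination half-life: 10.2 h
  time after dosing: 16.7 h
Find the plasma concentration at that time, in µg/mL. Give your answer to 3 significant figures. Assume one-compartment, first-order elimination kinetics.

C₀ = Dose / Vd = 1180 / 23.3 = 50.64 mg/L
k = ln2 / t½ = 0.693147 / 10.2 = 0.06796 h⁻¹
C = C₀ · e^(−k·t) = 50.64 × e^(−0.06796 × 16.7)
  = 50.64 × 0.3214 = 16.28 mg/L
(16.28 mg/L = 16.28 µg/mL)

16.3 µg/mL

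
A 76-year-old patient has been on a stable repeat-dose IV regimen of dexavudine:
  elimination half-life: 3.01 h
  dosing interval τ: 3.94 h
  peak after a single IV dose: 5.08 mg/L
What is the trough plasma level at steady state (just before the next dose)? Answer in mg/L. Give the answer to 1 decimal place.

k = ln2 / t½ = 0.693147 / 3.01 = 0.2303 h⁻¹
e^(−kτ) = e^(−0.2303 × 3.94) = 0.4036
Accumulation ratio R = 1 / (1 − e^(−kτ)) = 1 / (1 − 0.4036) = 1.677
Steady-state trough = C₀ × R × e^(−kτ) = 5.08 × 1.677 × 0.4036 = 3.438 mg/L

3.4 mg/L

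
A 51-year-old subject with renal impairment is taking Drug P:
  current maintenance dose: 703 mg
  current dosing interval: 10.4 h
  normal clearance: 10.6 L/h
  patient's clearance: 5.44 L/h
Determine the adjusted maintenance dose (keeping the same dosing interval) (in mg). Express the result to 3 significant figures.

361 mg

To keep the same average steady-state level, dosing rate must scale with clearance.
CL ratio = 5.44 / 10.6 = 0.5132
New dose (same interval) = 703 × 0.5132 = 360.8 mg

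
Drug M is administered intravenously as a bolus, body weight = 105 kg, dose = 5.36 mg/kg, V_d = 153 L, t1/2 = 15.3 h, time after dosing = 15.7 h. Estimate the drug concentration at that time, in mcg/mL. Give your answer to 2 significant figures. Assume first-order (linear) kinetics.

Total dose = 5.36 × 105 = 562.8 mg
C₀ = Dose / Vd = 562.8 / 153 = 3.678 mg/L
k = ln2 / t½ = 0.693147 / 15.3 = 0.04530 h⁻¹
C = C₀ · e^(−k·t) = 3.678 × e^(−0.04530 × 15.7)
  = 3.678 × 0.4910 = 1.806 mg/L
(1.806 mg/L = 1.806 mcg/mL)

1.8 mcg/mL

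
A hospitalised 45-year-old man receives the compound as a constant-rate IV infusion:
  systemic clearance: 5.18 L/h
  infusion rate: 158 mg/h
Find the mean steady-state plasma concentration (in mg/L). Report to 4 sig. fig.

At steady state Css = R₀ / CL = 158 / 5.180 = 30.50 mg/L

30.50 mg/L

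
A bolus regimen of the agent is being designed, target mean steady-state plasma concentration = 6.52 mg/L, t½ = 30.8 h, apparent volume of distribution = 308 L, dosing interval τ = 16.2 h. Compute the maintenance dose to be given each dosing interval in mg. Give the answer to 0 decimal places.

k = ln2 / t½ = 0.693147 / 30.8 = 0.02250 h⁻¹
CL = k × Vd = 0.02250 × 308 = 6.930 L/h
At steady state, Dose/τ = Css × CL.
Dose = Css × CL × τ = 6.52 × 6.930 × 16.2 = 732.0 mg

732 mg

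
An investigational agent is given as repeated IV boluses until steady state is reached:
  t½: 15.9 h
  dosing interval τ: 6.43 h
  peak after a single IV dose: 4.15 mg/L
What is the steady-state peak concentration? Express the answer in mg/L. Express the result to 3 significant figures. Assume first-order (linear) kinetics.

k = ln2 / t½ = 0.693147 / 15.9 = 0.04359 h⁻¹
e^(−kτ) = e^(−0.04359 × 6.43) = 0.7556
Accumulation ratio R = 1 / (1 − e^(−kτ)) = 1 / (1 − 0.7556) = 4.092
Steady-state peak = C₀ × R = 4.15 × 4.092 = 16.98 mg/L

17.0 mg/L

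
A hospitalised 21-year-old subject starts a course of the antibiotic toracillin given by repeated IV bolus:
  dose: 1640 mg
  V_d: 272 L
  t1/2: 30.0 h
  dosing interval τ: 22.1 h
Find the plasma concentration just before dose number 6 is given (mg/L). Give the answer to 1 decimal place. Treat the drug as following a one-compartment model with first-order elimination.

8.3 mg/L

C₀ per dose = Dose / Vd = 1640 / 272 = 6.029 mg/L
k = ln2 / t½ = 0.693147 / 30.0 = 0.02310 h⁻¹
Fraction remaining after one interval: r = e^(−kτ) = e^(−0.02310 × 22.1) = 0.6002
Before dose 6, 5 doses have been given (aged 1τ, 2τ, 3τ, 4τ, 5τ).
C_trough = C₀ × (r + r² + … + r^5) = C₀ × r(1−r^5)/(1−r)
        = 6.029 × 0.6002 × (1 − 0.07789) / (1 − 0.6002) = 8.346 mg/L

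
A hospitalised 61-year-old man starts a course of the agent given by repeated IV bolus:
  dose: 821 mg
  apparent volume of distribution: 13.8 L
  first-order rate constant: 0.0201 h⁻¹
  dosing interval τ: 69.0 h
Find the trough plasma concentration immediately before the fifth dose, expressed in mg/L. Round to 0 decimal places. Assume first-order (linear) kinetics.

C₀ per dose = Dose / Vd = 821 / 13.8 = 59.49 mg/L
Fraction remaining after one interval: r = e^(−kτ) = e^(−0.02010 × 69.0) = 0.2498
Before dose 5, 4 doses have been given (aged 1τ, 2τ, 3τ, 4τ).
C_trough = C₀ × (r + r² + … + r^4) = C₀ × r(1−r^4)/(1−r)
        = 59.49 × 0.2498 × (1 − 0.003894) / (1 − 0.2498) = 19.73 mg/L

20 mg/L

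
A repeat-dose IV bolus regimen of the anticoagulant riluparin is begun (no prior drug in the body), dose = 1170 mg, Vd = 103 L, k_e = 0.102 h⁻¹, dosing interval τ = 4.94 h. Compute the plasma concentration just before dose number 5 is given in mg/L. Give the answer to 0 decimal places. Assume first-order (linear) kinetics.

15 mg/L

C₀ per dose = Dose / Vd = 1170 / 103 = 11.36 mg/L
Fraction remaining after one interval: r = e^(−kτ) = e^(−0.1020 × 4.94) = 0.6042
Before dose 5, 4 doses have been given (aged 1τ, 2τ, 3τ, 4τ).
C_trough = C₀ × (r + r² + … + r^4) = C₀ × r(1−r^4)/(1−r)
        = 11.36 × 0.6042 × (1 − 0.1333) / (1 − 0.6042) = 15.03 mg/L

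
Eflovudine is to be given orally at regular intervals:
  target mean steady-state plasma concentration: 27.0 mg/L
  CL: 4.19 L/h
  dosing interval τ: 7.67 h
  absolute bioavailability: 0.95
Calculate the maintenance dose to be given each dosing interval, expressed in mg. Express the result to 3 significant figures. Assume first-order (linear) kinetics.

At steady state, F × (Dose/τ) = Css × CL.
Dose = Css × CL × τ / F = 27.0 × 4.190 × 7.67 / 0.95 = 913.4 mg

913 mg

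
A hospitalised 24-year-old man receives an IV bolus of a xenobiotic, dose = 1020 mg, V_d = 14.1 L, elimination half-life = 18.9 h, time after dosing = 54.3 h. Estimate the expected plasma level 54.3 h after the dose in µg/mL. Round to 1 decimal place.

C₀ = Dose / Vd = 1020 / 14.1 = 72.34 mg/L
k = ln2 / t½ = 0.693147 / 18.9 = 0.03667 h⁻¹
C = C₀ · e^(−k·t) = 72.34 × e^(−0.03667 × 54.3)
  = 72.34 × 0.1365 = 9.874 mg/L
(9.874 mg/L = 9.874 µg/mL)

9.9 µg/mL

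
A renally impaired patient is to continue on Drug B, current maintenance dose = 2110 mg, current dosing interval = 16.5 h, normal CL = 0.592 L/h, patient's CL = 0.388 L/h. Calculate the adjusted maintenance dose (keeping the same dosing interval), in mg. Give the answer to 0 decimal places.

To keep the same average steady-state level, dosing rate must scale with clearance.
CL ratio = 0.388 / 0.592 = 0.6554
New dose (same interval) = 2110 × 0.6554 = 1383 mg

1383 mg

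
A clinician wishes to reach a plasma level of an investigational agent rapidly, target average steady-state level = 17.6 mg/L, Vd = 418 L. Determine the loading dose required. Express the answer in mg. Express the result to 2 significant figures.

7400 mg

LD = Css × Vd = 17.6 × 418 = 7357 mg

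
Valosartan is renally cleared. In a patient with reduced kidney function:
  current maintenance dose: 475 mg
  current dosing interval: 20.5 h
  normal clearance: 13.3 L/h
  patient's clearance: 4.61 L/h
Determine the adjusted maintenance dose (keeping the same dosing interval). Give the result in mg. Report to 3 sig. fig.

To keep the same average steady-state level, dosing rate must scale with clearance.
CL ratio = 4.61 / 13.3 = 0.3466
New dose (same interval) = 475 × 0.3466 = 164.6 mg

165 mg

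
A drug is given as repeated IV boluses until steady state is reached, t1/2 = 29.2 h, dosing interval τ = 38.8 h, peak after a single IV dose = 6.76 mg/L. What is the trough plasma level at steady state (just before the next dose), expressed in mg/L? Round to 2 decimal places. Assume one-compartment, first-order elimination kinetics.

4.47 mg/L

k = ln2 / t½ = 0.693147 / 29.2 = 0.02374 h⁻¹
e^(−kτ) = e^(−0.02374 × 38.8) = 0.3981
Accumulation ratio R = 1 / (1 − e^(−kτ)) = 1 / (1 − 0.3981) = 1.661
Steady-state trough = C₀ × R × e^(−kτ) = 6.76 × 1.661 × 0.3981 = 4.470 mg/L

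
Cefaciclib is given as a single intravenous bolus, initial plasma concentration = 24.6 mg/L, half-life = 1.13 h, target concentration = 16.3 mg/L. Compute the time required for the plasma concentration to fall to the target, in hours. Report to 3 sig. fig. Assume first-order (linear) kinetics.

0.671 h

k = ln2 / t½ = 0.693147 / 1.13 = 0.6134 h⁻¹
t = ln(C₀ / C) / k = ln(24.60 / 16.3) / 0.6134
  = ln(1.509) / 0.6134 = 0.4114 / 0.6134 = 0.6707 h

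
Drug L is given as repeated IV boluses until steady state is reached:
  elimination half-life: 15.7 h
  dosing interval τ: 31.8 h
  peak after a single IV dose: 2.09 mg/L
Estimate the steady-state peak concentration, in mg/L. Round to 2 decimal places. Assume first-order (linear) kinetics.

k = ln2 / t½ = 0.693147 / 15.7 = 0.04415 h⁻¹
e^(−kτ) = e^(−0.04415 × 31.8) = 0.2456
Accumulation ratio R = 1 / (1 − e^(−kτ)) = 1 / (1 − 0.2456) = 1.326
Steady-state peak = C₀ × R = 2.09 × 1.326 = 2.771 mg/L

2.77 mg/L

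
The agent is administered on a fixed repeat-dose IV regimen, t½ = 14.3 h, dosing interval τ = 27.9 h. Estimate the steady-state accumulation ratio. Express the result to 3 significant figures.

k = ln2 / t½ = 0.693147 / 14.3 = 0.04847 h⁻¹
e^(−kτ) = e^(−0.04847 × 27.9) = 0.2586
Accumulation ratio R = 1 / (1 − e^(−kτ)) = 1 / (1 − 0.2586) = 1.349

1.35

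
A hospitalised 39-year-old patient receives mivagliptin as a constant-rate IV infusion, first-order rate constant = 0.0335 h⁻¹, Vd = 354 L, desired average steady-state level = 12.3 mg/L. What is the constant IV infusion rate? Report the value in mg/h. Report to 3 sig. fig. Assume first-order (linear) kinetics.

CL = k × Vd = 0.03350 × 354 = 11.86 L/h
At steady state, infusion rate R₀ = Css × CL = 12.3 × 11.86 = 145.9 mg/h

146 mg/h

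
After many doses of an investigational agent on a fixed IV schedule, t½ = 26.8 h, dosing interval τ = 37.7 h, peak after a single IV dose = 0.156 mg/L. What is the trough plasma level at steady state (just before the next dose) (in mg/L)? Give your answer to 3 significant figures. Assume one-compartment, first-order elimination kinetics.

k = ln2 / t½ = 0.693147 / 26.8 = 0.02586 h⁻¹
e^(−kτ) = e^(−0.02586 × 37.7) = 0.3772
Accumulation ratio R = 1 / (1 − e^(−kτ)) = 1 / (1 − 0.3772) = 1.606
Steady-state trough = C₀ × R × e^(−kτ) = 0.156 × 1.606 × 0.3772 = 0.09450 mg/L

0.0945 mg/L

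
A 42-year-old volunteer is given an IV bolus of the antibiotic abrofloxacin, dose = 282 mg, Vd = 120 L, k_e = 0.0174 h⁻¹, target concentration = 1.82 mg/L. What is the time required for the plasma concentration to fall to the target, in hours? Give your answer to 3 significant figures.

C₀ = Dose / Vd = 282.0 / 120 = 2.350 mg/L
t = ln(C₀ / C) / k = ln(2.350 / 1.82) / 0.01740
  = ln(1.291) / 0.01740 = 0.2554 / 0.01740 = 14.68 h

14.7 h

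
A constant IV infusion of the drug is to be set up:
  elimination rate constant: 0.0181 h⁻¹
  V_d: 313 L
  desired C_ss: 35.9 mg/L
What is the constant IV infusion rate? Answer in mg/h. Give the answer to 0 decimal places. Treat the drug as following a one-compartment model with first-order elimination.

203 mg/h

CL = k × Vd = 0.01810 × 313 = 5.665 L/h
At steady state, infusion rate R₀ = Css × CL = 35.9 × 5.665 = 203.4 mg/h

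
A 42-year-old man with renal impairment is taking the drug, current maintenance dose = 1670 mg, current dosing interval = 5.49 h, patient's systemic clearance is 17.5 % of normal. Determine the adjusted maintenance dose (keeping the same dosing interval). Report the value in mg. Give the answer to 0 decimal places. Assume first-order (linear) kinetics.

292 mg

To keep the same average steady-state level, dosing rate must scale with clearance.
CL ratio = 17.5 / 100 = 0.1750
New dose (same interval) = 1670 × 0.1750 = 292.3 mg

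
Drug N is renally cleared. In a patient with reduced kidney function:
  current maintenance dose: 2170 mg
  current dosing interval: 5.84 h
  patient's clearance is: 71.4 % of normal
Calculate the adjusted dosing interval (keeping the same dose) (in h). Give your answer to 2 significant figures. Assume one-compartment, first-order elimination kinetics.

To keep the same average steady-state level, dosing rate must scale with clearance.
CL ratio = 71.4 / 100 = 0.7140
New interval (same dose) = 5.84 / 0.7140 = 8.179 h

8.2 h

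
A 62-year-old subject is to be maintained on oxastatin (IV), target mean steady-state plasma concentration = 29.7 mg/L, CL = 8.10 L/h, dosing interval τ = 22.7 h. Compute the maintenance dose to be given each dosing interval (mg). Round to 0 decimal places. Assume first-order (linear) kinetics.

5461 mg

At steady state, Dose/τ = Css × CL.
Dose = Css × CL × τ = 29.7 × 8.100 × 22.7 = 5461 mg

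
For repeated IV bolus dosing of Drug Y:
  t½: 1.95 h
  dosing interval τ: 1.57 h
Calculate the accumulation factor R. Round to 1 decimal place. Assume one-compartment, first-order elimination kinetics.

k = ln2 / t½ = 0.693147 / 1.95 = 0.3555 h⁻¹
e^(−kτ) = e^(−0.3555 × 1.57) = 0.5723
Accumulation ratio R = 1 / (1 − e^(−kτ)) = 1 / (1 − 0.5723) = 2.338

2.3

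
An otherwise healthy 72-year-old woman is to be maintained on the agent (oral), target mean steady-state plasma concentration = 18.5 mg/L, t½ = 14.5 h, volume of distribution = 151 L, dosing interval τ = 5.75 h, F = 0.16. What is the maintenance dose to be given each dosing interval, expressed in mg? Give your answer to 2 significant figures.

k = ln2 / t½ = 0.693147 / 14.5 = 0.04780 h⁻¹
CL = k × Vd = 0.04780 × 151 = 7.218 L/h
At steady state, F × (Dose/τ) = Css × CL.
Dose = Css × CL × τ / F = 18.5 × 7.218 × 5.75 / 0.16 = 4799 mg

4800 mg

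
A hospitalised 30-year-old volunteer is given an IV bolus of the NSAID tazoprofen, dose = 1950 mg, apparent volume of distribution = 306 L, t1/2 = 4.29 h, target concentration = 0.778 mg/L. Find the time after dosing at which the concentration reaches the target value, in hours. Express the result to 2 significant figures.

C₀ = Dose / Vd = 1950 / 306 = 6.373 mg/L
k = ln2 / t½ = 0.693147 / 4.29 = 0.1616 h⁻¹
t = ln(C₀ / C) / k = ln(6.373 / 0.778) / 0.1616
  = ln(8.192) / 0.1616 = 2.103 / 0.1616 = 13.01 h

13 h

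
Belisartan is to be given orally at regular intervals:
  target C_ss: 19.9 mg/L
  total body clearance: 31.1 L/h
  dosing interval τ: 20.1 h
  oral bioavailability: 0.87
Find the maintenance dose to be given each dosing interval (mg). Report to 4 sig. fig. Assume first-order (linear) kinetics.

At steady state, F × (Dose/τ) = Css × CL.
Dose = Css × CL × τ / F = 19.9 × 31.10 × 20.1 / 0.87 = 14300 mg

14300 mg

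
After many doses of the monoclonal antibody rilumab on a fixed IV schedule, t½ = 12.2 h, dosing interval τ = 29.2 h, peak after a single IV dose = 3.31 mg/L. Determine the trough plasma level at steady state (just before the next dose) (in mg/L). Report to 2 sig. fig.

k = ln2 / t½ = 0.693147 / 12.2 = 0.05682 h⁻¹
e^(−kτ) = e^(−0.05682 × 29.2) = 0.1903
Accumulation ratio R = 1 / (1 − e^(−kτ)) = 1 / (1 − 0.1903) = 1.235
Steady-state trough = C₀ × R × e^(−kτ) = 3.31 × 1.235 × 0.1903 = 0.7779 mg/L

0.78 mg/L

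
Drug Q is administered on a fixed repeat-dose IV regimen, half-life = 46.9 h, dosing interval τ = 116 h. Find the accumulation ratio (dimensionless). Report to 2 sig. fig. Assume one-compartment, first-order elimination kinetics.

1.2

k = ln2 / t½ = 0.693147 / 46.9 = 0.01478 h⁻¹
e^(−kτ) = e^(−0.01478 × 116) = 0.1801
Accumulation ratio R = 1 / (1 − e^(−kτ)) = 1 / (1 − 0.1801) = 1.220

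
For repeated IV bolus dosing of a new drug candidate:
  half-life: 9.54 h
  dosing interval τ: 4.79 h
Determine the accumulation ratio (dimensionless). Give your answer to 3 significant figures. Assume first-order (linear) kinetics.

3.40

k = ln2 / t½ = 0.693147 / 9.54 = 0.07266 h⁻¹
e^(−kτ) = e^(−0.07266 × 4.79) = 0.7061
Accumulation ratio R = 1 / (1 − e^(−kτ)) = 1 / (1 − 0.7061) = 3.403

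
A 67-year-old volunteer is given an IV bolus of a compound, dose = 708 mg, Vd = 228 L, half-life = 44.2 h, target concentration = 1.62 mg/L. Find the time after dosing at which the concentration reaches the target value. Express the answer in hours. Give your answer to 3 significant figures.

41.5 h

C₀ = Dose / Vd = 708.0 / 228 = 3.105 mg/L
k = ln2 / t½ = 0.693147 / 44.2 = 0.01568 h⁻¹
t = ln(C₀ / C) / k = ln(3.105 / 1.62) / 0.01568
  = ln(1.917) / 0.01568 = 0.6508 / 0.01568 = 41.51 h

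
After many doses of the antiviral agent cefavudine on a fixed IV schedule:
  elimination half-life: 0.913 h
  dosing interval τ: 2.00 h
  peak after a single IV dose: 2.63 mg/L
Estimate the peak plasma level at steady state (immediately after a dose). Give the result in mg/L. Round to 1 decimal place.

3.4 mg/L

k = ln2 / t½ = 0.693147 / 0.913 = 0.7592 h⁻¹
e^(−kτ) = e^(−0.7592 × 2.00) = 0.2191
Accumulation ratio R = 1 / (1 − e^(−kτ)) = 1 / (1 − 0.2191) = 1.281
Steady-state peak = C₀ × R = 2.63 × 1.281 = 3.369 mg/L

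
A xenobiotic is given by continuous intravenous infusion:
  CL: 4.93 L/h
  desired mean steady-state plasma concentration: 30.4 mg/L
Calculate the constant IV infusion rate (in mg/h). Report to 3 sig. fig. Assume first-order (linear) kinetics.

At steady state, infusion rate R₀ = Css × CL = 30.4 × 4.930 = 149.9 mg/h

150 mg/h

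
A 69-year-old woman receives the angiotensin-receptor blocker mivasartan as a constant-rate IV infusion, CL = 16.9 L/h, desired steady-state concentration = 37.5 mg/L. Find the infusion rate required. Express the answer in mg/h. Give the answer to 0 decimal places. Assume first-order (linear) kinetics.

634 mg/h

At steady state, infusion rate R₀ = Css × CL = 37.5 × 16.90 = 633.8 mg/h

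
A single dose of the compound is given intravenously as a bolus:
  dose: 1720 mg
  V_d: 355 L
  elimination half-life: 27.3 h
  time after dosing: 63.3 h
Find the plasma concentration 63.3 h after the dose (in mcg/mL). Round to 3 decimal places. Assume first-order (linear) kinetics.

0.971 mcg/mL

C₀ = Dose / Vd = 1720 / 355 = 4.845 mg/L
k = ln2 / t½ = 0.693147 / 27.3 = 0.02539 h⁻¹
C = C₀ · e^(−k·t) = 4.845 × e^(−0.02539 × 63.3)
  = 4.845 × 0.2005 = 0.9714 mg/L
(0.9714 mg/L = 0.9714 mcg/mL)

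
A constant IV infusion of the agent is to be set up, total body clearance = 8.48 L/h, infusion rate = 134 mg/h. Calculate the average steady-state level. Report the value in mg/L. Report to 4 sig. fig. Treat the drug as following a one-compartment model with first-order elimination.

At steady state Css = R₀ / CL = 134 / 8.480 = 15.80 mg/L

15.80 mg/L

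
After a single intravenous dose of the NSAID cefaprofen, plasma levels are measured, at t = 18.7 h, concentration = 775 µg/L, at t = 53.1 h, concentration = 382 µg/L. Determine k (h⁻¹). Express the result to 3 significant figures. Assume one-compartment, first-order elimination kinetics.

0.0206 h⁻¹

k = ln(C₁/C₂) / (t₂ − t₁) = ln(775/382) / (53.1 − 18.7)
  = 0.7074 / 34.40 = 0.02056 h⁻¹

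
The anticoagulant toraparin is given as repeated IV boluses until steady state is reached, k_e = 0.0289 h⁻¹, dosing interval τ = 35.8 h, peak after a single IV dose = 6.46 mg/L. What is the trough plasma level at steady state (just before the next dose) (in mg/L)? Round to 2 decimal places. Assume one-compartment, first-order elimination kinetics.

3.56 mg/L

e^(−kτ) = e^(−0.02890 × 35.8) = 0.3554
Accumulation ratio R = 1 / (1 − e^(−kτ)) = 1 / (1 − 0.3554) = 1.551
Steady-state trough = C₀ × R × e^(−kτ) = 6.46 × 1.551 × 0.3554 = 3.561 mg/L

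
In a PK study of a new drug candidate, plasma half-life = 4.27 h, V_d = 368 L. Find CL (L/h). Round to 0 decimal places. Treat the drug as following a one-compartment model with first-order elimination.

60 L/h

k = ln2 / t½ = 0.693147 / 4.27 = 0.1623 h⁻¹
CL = k × Vd = 0.1623 × 368 = 59.73 L/h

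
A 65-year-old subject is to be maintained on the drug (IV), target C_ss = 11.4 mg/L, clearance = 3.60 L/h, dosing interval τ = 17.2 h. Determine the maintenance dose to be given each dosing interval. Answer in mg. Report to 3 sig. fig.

706 mg

At steady state, Dose/τ = Css × CL.
Dose = Css × CL × τ = 11.4 × 3.600 × 17.2 = 705.9 mg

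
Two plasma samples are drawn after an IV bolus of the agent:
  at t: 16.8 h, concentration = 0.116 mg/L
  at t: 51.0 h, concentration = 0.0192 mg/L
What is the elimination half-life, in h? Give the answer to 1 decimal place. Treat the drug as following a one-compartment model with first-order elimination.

13.2 h

k = ln(C₁/C₂) / (t₂ − t₁) = ln(0.116/0.0192) / (51.0 − 16.8)
  = 1.799 / 34.20 = 0.05260 h⁻¹
t½ = ln2 / k = 0.693147 / 0.05260 = 13.18 h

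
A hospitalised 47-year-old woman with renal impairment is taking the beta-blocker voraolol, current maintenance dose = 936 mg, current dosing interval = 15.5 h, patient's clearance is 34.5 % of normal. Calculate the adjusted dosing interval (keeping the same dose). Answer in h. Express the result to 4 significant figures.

To keep the same average steady-state level, dosing rate must scale with clearance.
CL ratio = 34.5 / 100 = 0.3450
New interval (same dose) = 15.5 / 0.3450 = 44.93 h

44.93 h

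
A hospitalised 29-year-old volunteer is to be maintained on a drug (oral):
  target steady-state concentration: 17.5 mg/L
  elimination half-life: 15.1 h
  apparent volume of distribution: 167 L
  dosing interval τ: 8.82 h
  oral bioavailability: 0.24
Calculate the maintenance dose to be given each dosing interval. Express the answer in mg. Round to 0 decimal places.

4930 mg

k = ln2 / t½ = 0.693147 / 15.1 = 0.04590 h⁻¹
CL = k × Vd = 0.04590 × 167 = 7.665 L/h
At steady state, F × (Dose/τ) = Css × CL.
Dose = Css × CL × τ / F = 17.5 × 7.665 × 8.82 / 0.24 = 4930 mg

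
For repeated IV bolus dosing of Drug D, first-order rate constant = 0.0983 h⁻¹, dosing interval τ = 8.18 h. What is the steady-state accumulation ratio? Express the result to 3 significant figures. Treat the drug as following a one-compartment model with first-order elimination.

1.81

e^(−kτ) = e^(−0.09830 × 8.18) = 0.4475
Accumulation ratio R = 1 / (1 − e^(−kτ)) = 1 / (1 − 0.4475) = 1.810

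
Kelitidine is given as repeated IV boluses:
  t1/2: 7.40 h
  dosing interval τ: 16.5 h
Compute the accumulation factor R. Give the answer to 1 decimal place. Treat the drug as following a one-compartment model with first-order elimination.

1.3

k = ln2 / t½ = 0.693147 / 7.40 = 0.09367 h⁻¹
e^(−kτ) = e^(−0.09367 × 16.5) = 0.2132
Accumulation ratio R = 1 / (1 − e^(−kτ)) = 1 / (1 − 0.2132) = 1.271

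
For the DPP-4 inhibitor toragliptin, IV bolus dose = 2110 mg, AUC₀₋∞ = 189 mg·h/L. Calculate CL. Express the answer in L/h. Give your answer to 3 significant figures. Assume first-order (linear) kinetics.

11.2 L/h

CL = Dose / AUC = 2110 / 189 = 11.16 L/h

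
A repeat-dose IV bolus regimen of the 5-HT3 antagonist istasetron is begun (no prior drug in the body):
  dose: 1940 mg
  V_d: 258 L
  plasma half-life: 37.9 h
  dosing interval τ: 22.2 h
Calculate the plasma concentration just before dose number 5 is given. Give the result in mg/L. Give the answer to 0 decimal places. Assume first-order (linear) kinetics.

C₀ per dose = Dose / Vd = 1940 / 258 = 7.519 mg/L
k = ln2 / t½ = 0.693147 / 37.9 = 0.01829 h⁻¹
Fraction remaining after one interval: r = e^(−kτ) = e^(−0.01829 × 22.2) = 0.6663
Before dose 5, 4 doses have been given (aged 1τ, 2τ, 3τ, 4τ).
C_trough = C₀ × (r + r² + … + r^4) = C₀ × r(1−r^4)/(1−r)
        = 7.519 × 0.6663 × (1 − 0.1971) / (1 − 0.6663) = 12.05 mg/L

12 mg/L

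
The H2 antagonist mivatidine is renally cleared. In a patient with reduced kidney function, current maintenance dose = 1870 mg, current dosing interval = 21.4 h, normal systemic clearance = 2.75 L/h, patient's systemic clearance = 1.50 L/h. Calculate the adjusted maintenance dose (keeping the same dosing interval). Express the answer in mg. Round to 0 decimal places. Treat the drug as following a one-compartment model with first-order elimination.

1020 mg

To keep the same average steady-state level, dosing rate must scale with clearance.
CL ratio = 1.50 / 2.75 = 0.5455
New dose (same interval) = 1870 × 0.5455 = 1020 mg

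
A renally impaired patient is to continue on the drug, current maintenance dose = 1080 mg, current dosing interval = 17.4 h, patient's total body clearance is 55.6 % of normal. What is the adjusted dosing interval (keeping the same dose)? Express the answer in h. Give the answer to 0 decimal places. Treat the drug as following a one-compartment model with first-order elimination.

31 h

To keep the same average steady-state level, dosing rate must scale with clearance.
CL ratio = 55.6 / 100 = 0.5560
New interval (same dose) = 17.4 / 0.5560 = 31.29 h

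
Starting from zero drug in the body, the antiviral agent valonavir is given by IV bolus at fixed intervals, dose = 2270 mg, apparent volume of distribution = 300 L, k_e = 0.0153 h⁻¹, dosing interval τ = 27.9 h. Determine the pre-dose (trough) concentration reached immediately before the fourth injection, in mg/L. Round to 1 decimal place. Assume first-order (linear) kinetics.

C₀ per dose = Dose / Vd = 2270 / 300 = 7.567 mg/L
Fraction remaining after one interval: r = e^(−kτ) = e^(−0.01530 × 27.9) = 0.6525
Before dose 4, 3 doses have been given (aged 1τ, 2τ, 3τ).
C_trough = C₀ × (r + r² + … + r^3) = C₀ × r(1−r^3)/(1−r)
        = 7.567 × 0.6525 × (1 − 0.2778) / (1 − 0.6525) = 10.26 mg/L

10.3 mg/L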